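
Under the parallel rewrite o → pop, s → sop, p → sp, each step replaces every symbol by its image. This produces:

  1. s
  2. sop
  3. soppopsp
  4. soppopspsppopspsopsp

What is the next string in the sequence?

Replace each of the 20 characters of soppopspsppopspsopsp in place — sop pop sp sp pop sp sop sp sop sp sp pop sp sop sp sop pop sp sop sp — and concatenate.

soppopspsppopspsopspsopspsppopspsopspsoppopspsopsp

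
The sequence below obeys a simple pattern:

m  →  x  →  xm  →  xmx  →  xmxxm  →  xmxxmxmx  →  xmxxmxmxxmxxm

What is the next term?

xmxxmxmxxmxxmxmxxmxmx

From term 3 onward, concatenate the last term with the second-to-last: x·m = xm, xm·x = xmx, …
So term 8 is xmxxmxmxxmxxm·xmxxmxmx.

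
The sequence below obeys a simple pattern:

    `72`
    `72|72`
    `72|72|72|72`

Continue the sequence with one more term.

72|72|72|72|72|72|72|72

s(k+1) = s(k)·|·s(k) — each term doubles the last with '|' between the halves.
One more doubling of 72|72|72|72 gives the answer.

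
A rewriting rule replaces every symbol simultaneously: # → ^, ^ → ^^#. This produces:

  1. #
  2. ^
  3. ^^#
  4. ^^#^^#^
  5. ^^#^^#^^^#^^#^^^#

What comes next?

Rewriting the 17 symbols of ^^#^^#^^^#^^#^^^# one by one yields ^^# ^^# ^ ^^# ^^# ^ ^^# ^^# ^^# ^ ^^# ^^# ^ ^^# ^^# ^^# ^; concatenated:

^^#^^#^^^#^^#^^^#^^#^^#^^^#^^#^^^#^^#^^#^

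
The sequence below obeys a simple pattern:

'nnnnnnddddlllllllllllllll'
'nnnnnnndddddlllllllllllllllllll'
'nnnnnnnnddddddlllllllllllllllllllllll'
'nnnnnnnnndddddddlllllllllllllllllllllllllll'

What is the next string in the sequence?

nnnnnnnnnnddddddddlllllllllllllllllllllllllllllll

Reading off run lengths: n runs 6, 7, 8, 9; d runs 4, 5, 6, 7; l runs 15, 19, 23, 27 — each is linear in n, where the shown terms are n = 3, 4, 5, 6.
For the next term, n = 7, so the run lengths are 10, 8, 31.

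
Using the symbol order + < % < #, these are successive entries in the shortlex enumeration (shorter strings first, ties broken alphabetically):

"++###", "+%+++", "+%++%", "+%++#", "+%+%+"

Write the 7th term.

+%+%#

Stepping forward 2 times from +%+%+: +%+%+ → +%+%%, then the target.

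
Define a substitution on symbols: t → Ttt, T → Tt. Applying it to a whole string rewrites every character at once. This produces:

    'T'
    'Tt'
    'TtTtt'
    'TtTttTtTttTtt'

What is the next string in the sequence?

φ(TtTttTtTttTtt) expands symbol-by-symbol to Tt Ttt Tt Ttt Ttt Tt Ttt Tt Ttt Ttt Tt Ttt Ttt; joining the 13 pieces gives the next term.

TtTttTtTttTttTtTttTtTttTttTtTttTtt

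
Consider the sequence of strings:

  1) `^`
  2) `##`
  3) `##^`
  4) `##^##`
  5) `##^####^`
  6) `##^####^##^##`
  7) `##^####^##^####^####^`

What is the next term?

This is a Fibonacci-style word recurrence s(k) = s(k−1)·s(k−2): e.g. ##·^ = ##^.
So term 8 is ##^####^##^####^####^·##^####^##^##.

##^####^##^####^####^##^####^##^##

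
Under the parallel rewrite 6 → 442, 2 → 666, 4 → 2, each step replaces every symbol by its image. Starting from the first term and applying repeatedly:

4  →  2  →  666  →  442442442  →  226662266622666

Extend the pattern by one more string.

666666442442442666666442442442666666442442442

Applying the rule to each of the 15 symbols of 226662266622666 gives the pieces 666 666 442 442 442 666 666 442 442 442 666 666 442 442 442, which concatenate to the answer.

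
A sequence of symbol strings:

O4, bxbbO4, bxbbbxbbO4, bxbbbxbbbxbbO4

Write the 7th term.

Each term is the previous one with bxbb prepended.
From bxbbbxbbbxbbO4, 3 further steps: bxbbbxbbbxbbO4 → bxbbbxbbbxbbbxbbO4 → bxbbbxbbbxbbbxbbbxbbO4 → (answer).

bxbbbxbbbxbbbxbbbxbbbxbbO4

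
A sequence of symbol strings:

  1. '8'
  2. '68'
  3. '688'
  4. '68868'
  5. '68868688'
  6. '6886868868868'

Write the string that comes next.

688686886886868868688

From term 3 onward, concatenate the last term with the second-to-last: 68·8 = 688, 688·68 = 68868, …
So term 7 is 6886868868868·68868688.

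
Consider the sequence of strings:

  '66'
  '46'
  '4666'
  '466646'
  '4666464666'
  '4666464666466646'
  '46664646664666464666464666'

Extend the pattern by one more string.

466646466646664646664646664666464666466646

This is a Fibonacci-style word recurrence s(k) = s(k−1)·s(k−2): e.g. 46·66 = 4666.
So term 8 is 46664646664666464666464666·4666464666466646.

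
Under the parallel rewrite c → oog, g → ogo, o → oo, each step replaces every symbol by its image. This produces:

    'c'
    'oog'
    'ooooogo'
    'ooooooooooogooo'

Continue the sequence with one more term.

Rewriting the 15 symbols of ooooooooooogooo one by one yields oo oo oo oo oo oo oo oo oo oo oo ogo oo oo oo; concatenated:

ooooooooooooooooooooooogooooooo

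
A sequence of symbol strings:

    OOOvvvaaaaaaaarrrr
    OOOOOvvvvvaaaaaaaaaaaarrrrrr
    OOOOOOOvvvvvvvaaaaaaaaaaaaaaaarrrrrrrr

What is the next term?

Reading off run lengths: O runs 3, 5, 7; v runs 3, 5, 7; a runs 8, 12, 16; r runs 4, 6, 8 — each is linear in n, where the shown terms are n = 2, 3, 4.
Setting n = 5 gives 9, 9, 20, 10 characters in each block.

OOOOOOOOOvvvvvvvvvaaaaaaaaaaaaaaaaaaaarrrrrrrrrr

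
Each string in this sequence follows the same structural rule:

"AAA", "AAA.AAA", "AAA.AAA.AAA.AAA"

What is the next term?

Each string is two copies of the previous one joined by '.'.
Doubling AAA.AAA.AAA.AAA with '.' between the halves:

AAA.AAA.AAA.AAA.AAA.AAA.AAA.AAA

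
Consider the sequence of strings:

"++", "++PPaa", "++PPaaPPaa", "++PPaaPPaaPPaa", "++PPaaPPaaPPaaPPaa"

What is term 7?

The strings grow by a fixed suffix PPaa each time.
From ++PPaaPPaaPPaaPPaa, 2 further steps: ++PPaaPPaaPPaaPPaa → ++PPaaPPaaPPaaPPaaPPaa → (answer).

++PPaaPPaaPPaaPPaaPPaaPPaa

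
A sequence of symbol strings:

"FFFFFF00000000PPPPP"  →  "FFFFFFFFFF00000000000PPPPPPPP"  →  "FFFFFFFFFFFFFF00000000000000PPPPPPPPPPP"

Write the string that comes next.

The n-th term is 4n-2 F's then 3n+2 0's then 3n-1 P's, where the shown terms are n = 2, 3, 4.
For the next term, n = 5, so the run lengths are 18, 17, 14.

FFFFFFFFFFFFFFFFFF00000000000000000PPPPPPPPPPPPPP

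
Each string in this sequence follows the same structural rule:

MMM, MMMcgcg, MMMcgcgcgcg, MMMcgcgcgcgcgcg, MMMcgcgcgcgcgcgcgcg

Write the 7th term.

Every step adds cgcg to the end: s(k+1) = s(k)·cgcg.
From MMMcgcgcgcgcgcgcgcg, 2 further steps: MMMcgcgcgcgcgcgcgcg → MMMcgcgcgcgcgcgcgcgcgcg → (answer).

MMMcgcgcgcgcgcgcgcgcgcgcgcg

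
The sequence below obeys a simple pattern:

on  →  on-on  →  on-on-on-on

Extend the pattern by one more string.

Each string is two copies of the previous one joined by '-'.
Doubling on-on-on-on with '-' between the halves:

on-on-on-on-on-on-on-on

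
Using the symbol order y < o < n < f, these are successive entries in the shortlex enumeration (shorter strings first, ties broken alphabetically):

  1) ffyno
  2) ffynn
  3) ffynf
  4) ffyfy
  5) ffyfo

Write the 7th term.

Advancing 2 positions from ffyfo through ffyfo → ffyfn reaches term 7.

ffyff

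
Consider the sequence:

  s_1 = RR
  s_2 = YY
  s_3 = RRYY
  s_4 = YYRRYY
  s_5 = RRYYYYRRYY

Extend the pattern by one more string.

This is a Fibonacci-style word recurrence s(k) = s(k−2)·s(k−1): e.g. RR·YY = RRYY.
The next term joins YYRRYY and RRYYYYRRYY.

YYRRYYRRYYYYRRYY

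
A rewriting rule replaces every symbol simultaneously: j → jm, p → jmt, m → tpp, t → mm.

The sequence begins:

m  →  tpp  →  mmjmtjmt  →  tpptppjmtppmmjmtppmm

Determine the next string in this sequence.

Rewriting the 20 symbols of tpptppjmtppmmjmtppmm one by one yields mm jmt jmt mm jmt jmt jm tpp mm jmt jmt tpp tpp jm tpp mm jmt jmt tpp tpp; concatenated:

mmjmtjmtmmjmtjmtjmtppmmjmtjmttpptppjmtppmmjmtjmttpptpp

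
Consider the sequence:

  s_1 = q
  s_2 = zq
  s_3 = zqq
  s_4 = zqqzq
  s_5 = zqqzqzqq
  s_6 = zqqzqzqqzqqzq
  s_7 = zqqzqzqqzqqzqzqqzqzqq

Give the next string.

zqqzqzqqzqqzqzqqzqzqqzqqzqzqqzqqzq

Each term (from the third on) is the previous term followed by the one before it: term 3 = zq·q = zqq.
Continuing: zqqzqzqqzqqzqzqqzqzqq · zqqzqzqqzqqzq gives term 8.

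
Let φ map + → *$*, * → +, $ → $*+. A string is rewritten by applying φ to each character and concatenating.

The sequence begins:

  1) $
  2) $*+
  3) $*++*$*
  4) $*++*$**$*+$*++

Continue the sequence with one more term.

Applying the rule to each of the 15 symbols of $*++*$**$*+$*++ gives the pieces $*+ + *$* *$* + $*+ + + $*+ + *$* $*+ + *$* *$*, which concatenate to the answer.

$*++*$**$*+$*+++$*++*$*$*++*$**$*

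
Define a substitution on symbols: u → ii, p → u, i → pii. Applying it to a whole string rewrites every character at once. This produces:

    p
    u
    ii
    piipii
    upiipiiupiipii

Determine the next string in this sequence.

Replace each of the 14 characters of upiipiiupiipii in place — ii u pii pii u pii pii ii u pii pii u pii pii — and concatenate.

iiupiipiiupiipiiiiupiipiiupiipii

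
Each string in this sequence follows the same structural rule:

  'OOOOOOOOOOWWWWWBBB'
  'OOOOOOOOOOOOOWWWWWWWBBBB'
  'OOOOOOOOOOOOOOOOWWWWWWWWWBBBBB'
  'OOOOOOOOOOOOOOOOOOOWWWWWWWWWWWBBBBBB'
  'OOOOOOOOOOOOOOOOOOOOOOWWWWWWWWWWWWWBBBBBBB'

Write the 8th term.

Reading off run lengths: O runs 10, 13, 16, 19, 22; W runs 5, 7, 9, 11, 13; B runs 3, 4, 5, 6, 7 — each is linear in n, where the shown terms are n = 3, 4, 5, 6, 7.
At n = 10 the blocks have lengths 31, 19, 10.

OOOOOOOOOOOOOOOOOOOOOOOOOOOOOOOWWWWWWWWWWWWWWWWWWWBBBBBBBBBB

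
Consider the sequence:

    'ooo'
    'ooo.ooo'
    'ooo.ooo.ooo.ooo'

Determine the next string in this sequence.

Every step duplicates the string with '.' between the halves.
Doubling ooo.ooo.ooo.ooo with '.' between the halves:

ooo.ooo.ooo.ooo.ooo.ooo.ooo.ooo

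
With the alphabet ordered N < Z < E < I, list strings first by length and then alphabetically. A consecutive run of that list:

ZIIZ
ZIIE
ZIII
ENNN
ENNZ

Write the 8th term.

Advancing 3 positions from ENNZ through ENNZ → ENNE → ENNI reaches term 8.

ENZN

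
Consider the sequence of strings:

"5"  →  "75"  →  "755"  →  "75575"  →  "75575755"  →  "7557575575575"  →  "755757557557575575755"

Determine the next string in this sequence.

7557575575575755757557557575575575

Each term (from the third on) is the previous term followed by the one before it: term 3 = 75·5 = 755.
Continuing: 755757557557575575755 · 7557575575575 gives term 8.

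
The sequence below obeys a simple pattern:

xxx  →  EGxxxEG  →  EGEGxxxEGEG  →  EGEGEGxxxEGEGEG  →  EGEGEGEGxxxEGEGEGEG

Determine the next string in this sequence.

EGEGEGEGEGxxxEGEGEGEGEG

Each term wraps the previous one in EG on the left and EG on the right.
So the next term is EG·EGEGEGEGxxxEGEGEGEG·EG.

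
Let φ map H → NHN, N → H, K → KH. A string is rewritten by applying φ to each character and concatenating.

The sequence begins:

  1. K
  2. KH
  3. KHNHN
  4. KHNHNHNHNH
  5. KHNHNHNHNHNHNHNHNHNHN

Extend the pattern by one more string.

Applying the rule to each of the 21 symbols of KHNHNHNHNHNHNHNHNHNHN gives the pieces KH NHN H NHN H NHN H NHN H NHN H NHN H NHN H NHN H NHN H NHN H, which concatenate to the answer.

KHNHNHNHNHNHNHNHNHNHNHNHNHNHNHNHNHNHNHNHNH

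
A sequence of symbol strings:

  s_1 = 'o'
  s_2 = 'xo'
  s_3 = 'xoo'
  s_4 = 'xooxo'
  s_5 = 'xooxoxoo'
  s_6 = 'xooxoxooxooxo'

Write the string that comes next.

This is a Fibonacci-style word recurrence s(k) = s(k−1)·s(k−2): e.g. xo·o = xoo.
The next term joins xooxoxooxooxo and xooxoxoo.

xooxoxooxooxoxooxoxoo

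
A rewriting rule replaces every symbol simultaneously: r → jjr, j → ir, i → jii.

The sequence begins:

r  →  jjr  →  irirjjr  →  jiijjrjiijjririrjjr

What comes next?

irjiijiiirirjjrirjiijiiirirjjrjiijjrjiijjririrjjr

Replace each of the 19 characters of jiijjrjiijjririrjjr in place — ir jii jii ir ir jjr ir jii jii ir ir jjr jii jjr jii jjr ir ir jjr — and concatenate.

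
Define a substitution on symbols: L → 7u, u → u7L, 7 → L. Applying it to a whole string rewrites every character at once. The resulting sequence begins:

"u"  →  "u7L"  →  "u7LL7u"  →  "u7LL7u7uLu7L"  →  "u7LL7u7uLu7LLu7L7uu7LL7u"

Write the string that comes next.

u7LL7u7uLu7LLu7L7uu7LL7u7uu7LL7uLu7Lu7LL7u7uLu7L

Applying the rule to each of the 24 symbols of u7LL7u7uLu7LLu7L7uu7LL7u gives the pieces u7L L 7u 7u L u7L L u7L 7u u7L L 7u 7u u7L L 7u L u7L u7L L 7u 7u L u7L, which concatenate to the answer.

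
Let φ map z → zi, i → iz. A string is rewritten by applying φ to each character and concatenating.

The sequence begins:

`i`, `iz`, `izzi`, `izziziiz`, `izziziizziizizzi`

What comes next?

Applying the rule to each of the 16 symbols of izziziizziizizzi gives the pieces iz zi zi iz zi iz iz zi zi iz iz zi iz zi zi iz, which concatenate to the answer.

izziziizziizizziziizizziizziziiz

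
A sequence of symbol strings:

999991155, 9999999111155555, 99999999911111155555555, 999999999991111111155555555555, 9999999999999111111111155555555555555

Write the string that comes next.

99999999999999911111111111155555555555555555

Each string has the form 9^{2n+3} 1^{2n} 5^{3n-1} (n = 1, 2, …).
For the next term, n = 6, so the run lengths are 15, 12, 17.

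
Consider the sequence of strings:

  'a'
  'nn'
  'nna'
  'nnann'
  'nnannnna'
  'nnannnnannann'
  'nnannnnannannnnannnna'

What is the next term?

nnannnnannannnnannnnannannnnannann

From term 3 onward, concatenate the last term with the second-to-last: nn·a = nna, nna·nn = nnann, …
The next term joins nnannnnannannnnannnna and nnannnnannann.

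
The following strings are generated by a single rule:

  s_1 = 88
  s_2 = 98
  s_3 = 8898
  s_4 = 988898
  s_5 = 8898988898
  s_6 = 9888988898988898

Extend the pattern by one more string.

88989888989888988898988898

This is a Fibonacci-style word recurrence s(k) = s(k−2)·s(k−1): e.g. 88·98 = 8898.
Continuing: 8898988898 · 9888988898988898 gives term 7.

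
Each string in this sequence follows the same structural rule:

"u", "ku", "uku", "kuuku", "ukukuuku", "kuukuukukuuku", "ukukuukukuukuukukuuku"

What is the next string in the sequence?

Each term (from the third on) is the two preceding terms concatenated in order: term 3 = u·ku = uku.
The next term joins kuukuukukuuku and ukukuukukuukuukukuuku.

kuukuukukuukuukukuukukuukuukukuuku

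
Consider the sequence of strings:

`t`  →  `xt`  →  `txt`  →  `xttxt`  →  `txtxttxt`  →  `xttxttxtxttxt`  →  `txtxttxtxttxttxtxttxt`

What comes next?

xttxttxtxttxttxtxttxtxttxttxtxttxt

This is a Fibonacci-style word recurrence s(k) = s(k−2)·s(k−1): e.g. t·xt = txt.
So term 8 is xttxttxtxttxt·txtxttxtxttxttxtxttxt.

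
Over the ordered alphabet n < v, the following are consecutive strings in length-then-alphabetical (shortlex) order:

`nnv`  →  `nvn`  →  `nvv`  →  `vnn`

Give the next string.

vnv

Find the rightmost character of vnn below v, bump it to the next letter, and reset everything to its right to n.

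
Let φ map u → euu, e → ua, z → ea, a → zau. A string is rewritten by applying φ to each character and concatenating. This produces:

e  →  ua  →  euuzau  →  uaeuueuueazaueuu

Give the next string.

euuzauuaeuueuuuaeuueuuuazaueazaueuuuaeuueuu

φ(uaeuueuueazaueuu) expands symbol-by-symbol to euu zau ua euu euu ua euu euu ua zau ea zau euu ua euu euu; joining the 16 pieces gives the next term.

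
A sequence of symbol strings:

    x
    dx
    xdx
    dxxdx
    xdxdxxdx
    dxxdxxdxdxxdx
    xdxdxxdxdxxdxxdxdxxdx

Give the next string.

This is a Fibonacci-style word recurrence s(k) = s(k−2)·s(k−1): e.g. x·dx = xdx.
So term 8 is dxxdxxdxdxxdx·xdxdxxdxdxxdxxdxdxxdx.

dxxdxxdxdxxdxxdxdxxdxdxxdxxdxdxxdx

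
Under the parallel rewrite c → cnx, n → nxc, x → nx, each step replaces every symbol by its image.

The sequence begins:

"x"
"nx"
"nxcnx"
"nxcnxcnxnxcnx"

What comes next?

nxcnxcnxnxcnxcnxnxcnxnxcnxcnxnxcnx

Replace each of the 13 characters of nxcnxcnxnxcnx in place — nxc nx cnx nxc nx cnx nxc nx nxc nx cnx nxc nx — and concatenate.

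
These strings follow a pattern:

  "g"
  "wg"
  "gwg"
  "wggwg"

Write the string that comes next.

From term 3 onward, concatenate the second-to-last term with the last: g·wg = gwg, wg·gwg = wggwg, …
The next term joins gwg and wggwg.

gwgwggwg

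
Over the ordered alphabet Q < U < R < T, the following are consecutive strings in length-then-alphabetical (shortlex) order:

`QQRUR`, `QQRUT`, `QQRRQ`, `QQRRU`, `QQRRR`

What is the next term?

Treat QQRRR as a base-4 numeral over the given alphabet and add one, carrying through any trailing T's.

QQRRT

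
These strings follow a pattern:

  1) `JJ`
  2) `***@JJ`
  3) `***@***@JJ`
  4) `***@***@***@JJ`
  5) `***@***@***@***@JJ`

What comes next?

Every step adds ***@ at the front: s(k+1) = ***@·s(k).
Applying this once more to ***@***@***@***@JJ:

***@***@***@***@***@JJ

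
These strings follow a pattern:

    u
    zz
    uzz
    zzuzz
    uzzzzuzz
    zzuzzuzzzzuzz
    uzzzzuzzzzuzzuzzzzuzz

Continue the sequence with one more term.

From term 3 onward, concatenate the second-to-last term with the last: u·zz = uzz, zz·uzz = zzuzz, …
The next term joins zzuzzuzzzzuzz and uzzzzuzzzzuzzuzzzzuzz.

zzuzzuzzzzuzzuzzzzuzzzzuzzuzzzzuzz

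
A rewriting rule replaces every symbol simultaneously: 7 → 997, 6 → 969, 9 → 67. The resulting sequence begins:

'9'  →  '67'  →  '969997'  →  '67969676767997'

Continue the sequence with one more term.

Replace each of the 14 characters of 67969676767997 in place — 969 997 67 969 67 969 997 969 997 969 997 67 67 997 — and concatenate.

96999767969679699979699979699976767997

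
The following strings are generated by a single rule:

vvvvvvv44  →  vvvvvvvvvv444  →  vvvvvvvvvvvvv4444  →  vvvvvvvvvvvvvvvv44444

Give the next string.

vvvvvvvvvvvvvvvvvvv444444

The n-th term is 3n+1 v's then n 4's, where the shown terms are n = 2, 3, 4, 5.
Setting n = 6 gives 19, 6 characters in each block.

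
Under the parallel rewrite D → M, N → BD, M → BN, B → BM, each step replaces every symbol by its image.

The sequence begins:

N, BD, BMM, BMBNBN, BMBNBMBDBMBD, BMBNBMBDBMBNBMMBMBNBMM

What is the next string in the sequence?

Rewriting the 22 symbols of BMBNBMBDBMBNBMMBMBNBMM one by one yields BM BN BM BD BM BN BM M BM BN BM BD BM BN BN BM BN BM BD BM BN BN; concatenated:

BMBNBMBDBMBNBMMBMBNBMBDBMBNBNBMBNBMBDBMBNBN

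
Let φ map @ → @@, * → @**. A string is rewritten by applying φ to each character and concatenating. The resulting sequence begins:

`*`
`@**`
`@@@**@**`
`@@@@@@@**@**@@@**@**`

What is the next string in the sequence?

@@@@@@@@@@@@@@@**@**@@@**@**@@@@@@@**@**@@@**@**

φ(@@@@@@@**@**@@@**@**) expands symbol-by-symbol to @@ @@ @@ @@ @@ @@ @@ @** @** @@ @** @** @@ @@ @@ @** @** @@ @** @**; joining the 20 pieces gives the next term.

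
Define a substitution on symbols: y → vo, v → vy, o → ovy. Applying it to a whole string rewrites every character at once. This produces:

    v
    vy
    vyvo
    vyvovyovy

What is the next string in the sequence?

vyvovyovyvyvoovyvyvo

Rewriting each symbol of vyvovyovy: v→vy, y→vo, v→vy, o→ovy, v→vy, y→vo, o→ovy, v→vy, y→vo, which concatenates to vy vo vy ovy vy vo ovy vy vo.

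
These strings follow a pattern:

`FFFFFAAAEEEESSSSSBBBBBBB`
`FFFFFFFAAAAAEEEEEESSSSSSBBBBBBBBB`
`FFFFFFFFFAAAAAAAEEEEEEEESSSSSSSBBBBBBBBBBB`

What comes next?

FFFFFFFFFFFAAAAAAAAAEEEEEEEEEESSSSSSSSBBBBBBBBBBBBB

The n-th term is 2n+1 F's then 2n-1 A's then 2n E's then n+3 S's then 2n+3 B's, where the shown terms are n = 2, 3, 4.
At n = 5 the blocks have lengths 11, 9, 10, 8, 13.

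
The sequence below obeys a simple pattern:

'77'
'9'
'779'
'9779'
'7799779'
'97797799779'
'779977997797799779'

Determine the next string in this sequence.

This is a Fibonacci-style word recurrence s(k) = s(k−2)·s(k−1): e.g. 77·9 = 779.
So term 8 is 97797799779·779977997797799779.

97797799779779977997797799779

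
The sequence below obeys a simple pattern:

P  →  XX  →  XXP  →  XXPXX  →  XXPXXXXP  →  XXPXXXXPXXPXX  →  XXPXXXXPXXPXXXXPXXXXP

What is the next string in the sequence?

XXPXXXXPXXPXXXXPXXXXPXXPXXXXPXXPXX

This is a Fibonacci-style word recurrence s(k) = s(k−1)·s(k−2): e.g. XX·P = XXP.
Continuing: XXPXXXXPXXPXXXXPXXXXP · XXPXXXXPXXPXX gives term 8.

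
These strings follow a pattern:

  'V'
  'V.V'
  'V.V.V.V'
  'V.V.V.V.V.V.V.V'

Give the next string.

Each string is two copies of the previous one joined by '.'.
Doubling V.V.V.V.V.V.V.V with '.' between the halves:

V.V.V.V.V.V.V.V.V.V.V.V.V.V.V.V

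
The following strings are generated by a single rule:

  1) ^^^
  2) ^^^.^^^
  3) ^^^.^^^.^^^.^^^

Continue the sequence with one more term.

Each string is two copies of the previous one joined by '.'.
So the next term is two copies of ^^^.^^^.^^^.^^^ with '.' between the halves.

^^^.^^^.^^^.^^^.^^^.^^^.^^^.^^^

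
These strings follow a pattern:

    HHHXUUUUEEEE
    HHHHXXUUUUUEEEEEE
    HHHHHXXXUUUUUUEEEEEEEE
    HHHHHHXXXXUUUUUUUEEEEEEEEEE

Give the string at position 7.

Term n consists of n+1 H's, followed by n-1 X's, followed by n+2 U's, followed by 2n E's, where the shown terms are n = 2, 3, 4, 5.
Setting n = 8 gives 9, 7, 10, 16 characters in each block.

HHHHHHHHHXXXXXXXUUUUUUUUUUEEEEEEEEEEEEEEEE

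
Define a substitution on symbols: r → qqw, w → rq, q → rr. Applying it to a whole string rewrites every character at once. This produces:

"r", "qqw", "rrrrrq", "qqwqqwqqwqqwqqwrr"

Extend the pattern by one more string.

Rewriting the 17 symbols of qqwqqwqqwqqwqqwrr one by one yields rr rr rq rr rr rq rr rr rq rr rr rq rr rr rq qqw qqw; concatenated:

rrrrrqrrrrrqrrrrrqrrrrrqrrrrrqqqwqqw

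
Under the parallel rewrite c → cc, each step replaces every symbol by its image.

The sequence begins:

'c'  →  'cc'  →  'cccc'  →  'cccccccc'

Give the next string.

cccccccccccccccc

Apply φ to cccccccc symbol by symbol: c→cc, c→cc, c→cc, c→cc, c→cc, c→cc, c→cc, c→cc; joined: cc cc cc cc cc cc cc cc.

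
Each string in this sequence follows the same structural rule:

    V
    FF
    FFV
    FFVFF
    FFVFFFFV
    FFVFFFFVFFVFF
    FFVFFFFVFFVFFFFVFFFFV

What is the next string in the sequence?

From term 3 onward, concatenate the last term with the second-to-last: FF·V = FFV, FFV·FF = FFVFF, …
So term 8 is FFVFFFFVFFVFFFFVFFFFV·FFVFFFFVFFVFF.

FFVFFFFVFFVFFFFVFFFFVFFVFFFFVFFVFF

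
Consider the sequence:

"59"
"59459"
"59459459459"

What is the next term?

s(k+1) = s(k)·4·s(k) — each term doubles the last with '4' between the halves.
Doubling 59459459459 with '4' between the halves:

59459459459459459459459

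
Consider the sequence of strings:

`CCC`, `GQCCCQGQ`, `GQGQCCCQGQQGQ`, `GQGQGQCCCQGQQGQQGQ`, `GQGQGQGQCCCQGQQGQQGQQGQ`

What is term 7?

s(k+1) = GQ·s(k)·QGQ, so each term gains GQ as a prefix and QGQ as a suffix.
From GQGQGQGQCCCQGQQGQQGQQGQ, 2 further steps: GQGQGQGQCCCQGQQGQQGQQGQ → GQGQGQGQGQCCCQGQQGQQGQQGQQGQ → (answer).

GQGQGQGQGQGQCCCQGQQGQQGQQGQQGQQGQ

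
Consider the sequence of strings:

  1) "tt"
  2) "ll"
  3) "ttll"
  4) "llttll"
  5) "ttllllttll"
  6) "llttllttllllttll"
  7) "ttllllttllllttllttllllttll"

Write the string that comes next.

From term 3 onward, concatenate the second-to-last term with the last: tt·ll = ttll, ll·ttll = llttll, …
Continuing: llttllttllllttll · ttllllttllllttllttllllttll gives term 8.

llttllttllllttllttllllttllllttllttllllttll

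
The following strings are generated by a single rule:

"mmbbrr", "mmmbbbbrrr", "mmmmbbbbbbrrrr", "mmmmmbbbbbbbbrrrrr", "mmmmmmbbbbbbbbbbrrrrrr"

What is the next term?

Each string has the form m^{n+1} b^{2n} r^{n+1} (n = 1, 2, …).
At n = 6 the blocks have lengths 7, 12, 7.

mmmmmmmbbbbbbbbbbbbrrrrrrr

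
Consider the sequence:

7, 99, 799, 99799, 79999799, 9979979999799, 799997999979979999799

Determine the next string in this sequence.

Each term (from the third on) is the two preceding terms concatenated in order: term 3 = 7·99 = 799.
So term 8 is 9979979999799·799997999979979999799.

9979979999799799997999979979999799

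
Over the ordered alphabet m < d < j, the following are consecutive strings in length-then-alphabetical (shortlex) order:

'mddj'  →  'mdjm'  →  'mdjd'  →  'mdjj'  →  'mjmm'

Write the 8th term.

mjdm

Advancing 3 positions from mjmm through mjmm → mjmd → mjmj reaches term 8.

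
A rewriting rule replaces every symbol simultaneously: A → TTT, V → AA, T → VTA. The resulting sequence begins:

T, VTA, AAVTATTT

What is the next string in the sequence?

TTTTTTAAVTATTTVTAVTAVTA

Rewriting each symbol of AAVTATTT: A→TTT, A→TTT, V→AA, T→VTA, A→TTT, T→VTA, T→VTA, T→VTA, which concatenates to TTT TTT AA VTA TTT VTA VTA VTA.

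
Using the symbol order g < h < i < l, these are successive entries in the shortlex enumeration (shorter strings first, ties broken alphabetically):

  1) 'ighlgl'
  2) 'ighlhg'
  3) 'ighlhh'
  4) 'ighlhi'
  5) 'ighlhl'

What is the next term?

The successor of ighlhl increments the rightmost position that isn't already l and resets every position after it to g.

ighlig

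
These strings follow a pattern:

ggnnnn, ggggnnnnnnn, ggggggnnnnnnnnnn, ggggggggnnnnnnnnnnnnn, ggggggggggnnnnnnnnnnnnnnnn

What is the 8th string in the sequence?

Reading off run lengths: g runs 2, 4, 6, 8, 10; n runs 4, 7, 10, 13, 16 — each is linear in n (n = 1, 2, …).
Setting n = 8 gives 16, 25 characters in each block.

ggggggggggggggggnnnnnnnnnnnnnnnnnnnnnnnnn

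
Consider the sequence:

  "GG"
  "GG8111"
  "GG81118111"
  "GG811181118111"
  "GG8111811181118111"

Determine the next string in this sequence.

GG81118111811181118111

Each term is the previous one with 8111 appended.
One more step from GG8111811181118111 gives the answer.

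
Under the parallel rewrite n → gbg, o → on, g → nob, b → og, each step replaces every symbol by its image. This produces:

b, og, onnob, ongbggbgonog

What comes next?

ongbgnobognobnobognobongbgonnob

Expanding ongbggbgonog: o→on, n→gbg, g→nob, b→og, g→nob, g→nob, b→og, g→nob, o→on, n→gbg, o→on, g→nob. Concatenated: on gbg nob og nob nob og nob on gbg on nob.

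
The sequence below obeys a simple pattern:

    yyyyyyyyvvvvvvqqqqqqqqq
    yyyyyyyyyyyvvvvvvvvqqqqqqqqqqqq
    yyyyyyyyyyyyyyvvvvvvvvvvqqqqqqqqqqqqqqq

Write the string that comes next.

Term n consists of 3n-1 y's, followed by 2n v's, followed by 3n q's, where the shown terms are n = 3, 4, 5.
Setting n = 6 gives 17, 12, 18 characters in each block.

yyyyyyyyyyyyyyyyyvvvvvvvvvvvvqqqqqqqqqqqqqqqqqq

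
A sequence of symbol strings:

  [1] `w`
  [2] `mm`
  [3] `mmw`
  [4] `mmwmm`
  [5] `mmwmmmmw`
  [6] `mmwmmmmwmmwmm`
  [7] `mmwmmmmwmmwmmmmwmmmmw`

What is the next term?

mmwmmmmwmmwmmmmwmmmmwmmwmmmmwmmwmm

Each term (from the third on) is the previous term followed by the one before it: term 3 = mm·w = mmw.
Continuing: mmwmmmmwmmwmmmmwmmmmw · mmwmmmmwmmwmm gives term 8.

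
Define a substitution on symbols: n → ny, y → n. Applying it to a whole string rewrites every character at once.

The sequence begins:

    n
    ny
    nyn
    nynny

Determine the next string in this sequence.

Apply φ to nynny symbol by symbol: n→ny, y→n, n→ny, n→ny, y→n; joined: ny n ny ny n.

nynnynyn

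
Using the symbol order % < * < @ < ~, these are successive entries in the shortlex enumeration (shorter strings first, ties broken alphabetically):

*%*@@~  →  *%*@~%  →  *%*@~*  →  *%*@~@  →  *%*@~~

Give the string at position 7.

Stepping forward 2 times from *%*@~~: *%*@~~ → *%*~%%, then the target.

*%*~%*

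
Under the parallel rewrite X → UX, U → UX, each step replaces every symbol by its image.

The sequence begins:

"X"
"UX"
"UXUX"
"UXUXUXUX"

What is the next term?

Expanding UXUXUXUX: U→UX, X→UX, U→UX, X→UX, U→UX, X→UX, U→UX, X→UX. Concatenated: UX UX UX UX UX UX UX UX.

UXUXUXUXUXUXUXUX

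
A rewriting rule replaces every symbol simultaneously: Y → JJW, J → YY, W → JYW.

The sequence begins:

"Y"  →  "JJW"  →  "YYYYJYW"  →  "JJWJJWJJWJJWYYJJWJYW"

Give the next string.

YYYYJYWYYYYJYWYYYYJYWYYYYJYWJJWJJWYYYYJYWYYJJWJYW

Applying the rule to each of the 20 symbols of JJWJJWJJWJJWYYJJWJYW gives the pieces YY YY JYW YY YY JYW YY YY JYW YY YY JYW JJW JJW YY YY JYW YY JJW JYW, which concatenate to the answer.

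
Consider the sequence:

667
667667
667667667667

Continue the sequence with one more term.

Every step duplicates the string.
Doubling 667667667667:

667667667667667667667667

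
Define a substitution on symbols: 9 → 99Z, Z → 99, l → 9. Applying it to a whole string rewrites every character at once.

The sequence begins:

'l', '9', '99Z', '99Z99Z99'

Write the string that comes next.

99Z99Z9999Z99Z9999Z99Z

Expanding 99Z99Z99: 9→99Z, 9→99Z, Z→99, 9→99Z, 9→99Z, Z→99, 9→99Z, 9→99Z. Concatenated: 99Z 99Z 99 99Z 99Z 99 99Z 99Z.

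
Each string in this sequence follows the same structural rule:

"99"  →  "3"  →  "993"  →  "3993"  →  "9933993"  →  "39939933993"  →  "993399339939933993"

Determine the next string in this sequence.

From term 3 onward, concatenate the second-to-last term with the last: 99·3 = 993, 3·993 = 3993, …
Continuing: 39939933993 · 993399339939933993 gives term 8.

39939933993993399339939933993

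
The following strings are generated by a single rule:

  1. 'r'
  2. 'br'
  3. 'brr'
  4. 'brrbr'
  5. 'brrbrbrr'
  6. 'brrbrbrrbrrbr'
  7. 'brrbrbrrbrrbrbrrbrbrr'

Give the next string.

This is a Fibonacci-style word recurrence s(k) = s(k−1)·s(k−2): e.g. br·r = brr.
The next term joins brrbrbrrbrrbrbrrbrbrr and brrbrbrrbrrbr.

brrbrbrrbrrbrbrrbrbrrbrrbrbrrbrrbr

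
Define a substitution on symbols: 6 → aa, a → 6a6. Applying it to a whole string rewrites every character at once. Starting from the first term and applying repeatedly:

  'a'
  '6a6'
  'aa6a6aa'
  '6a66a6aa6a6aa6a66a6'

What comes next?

Replace each of the 19 characters of 6a66a6aa6a6aa6a66a6 in place — aa 6a6 aa aa 6a6 aa 6a6 6a6 aa 6a6 aa 6a6 6a6 aa 6a6 aa aa 6a6 aa — and concatenate.

aa6a6aaaa6a6aa6a66a6aa6a6aa6a66a6aa6a6aaaa6a6aa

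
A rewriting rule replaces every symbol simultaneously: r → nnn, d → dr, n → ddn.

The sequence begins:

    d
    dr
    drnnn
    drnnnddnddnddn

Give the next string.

drnnnddnddnddndrdrddndrdrddndrdrddn

Applying the rule to each of the 14 symbols of drnnnddnddnddn gives the pieces dr nnn ddn ddn ddn dr dr ddn dr dr ddn dr dr ddn, which concatenate to the answer.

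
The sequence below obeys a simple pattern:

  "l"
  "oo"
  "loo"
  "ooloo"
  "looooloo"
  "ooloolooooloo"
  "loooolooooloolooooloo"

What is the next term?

Each term (from the third on) is the two preceding terms concatenated in order: term 3 = l·oo = loo.
So term 8 is ooloolooooloo·loooolooooloolooooloo.

oolooloooolooloooolooooloolooooloo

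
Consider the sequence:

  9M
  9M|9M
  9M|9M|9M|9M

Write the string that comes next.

Each string is two copies of the previous one joined by '|'.
Doubling 9M|9M|9M|9M with '|' between the halves:

9M|9M|9M|9M|9M|9M|9M|9M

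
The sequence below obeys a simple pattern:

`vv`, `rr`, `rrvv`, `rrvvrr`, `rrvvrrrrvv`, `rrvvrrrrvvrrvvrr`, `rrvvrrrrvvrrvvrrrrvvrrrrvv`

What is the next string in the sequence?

rrvvrrrrvvrrvvrrrrvvrrrrvvrrvvrrrrvvrrvvrr

From term 3 onward, concatenate the last term with the second-to-last: rr·vv = rrvv, rrvv·rr = rrvvrr, …
So term 8 is rrvvrrrrvvrrvvrrrrvvrrrrvv·rrvvrrrrvvrrvvrr.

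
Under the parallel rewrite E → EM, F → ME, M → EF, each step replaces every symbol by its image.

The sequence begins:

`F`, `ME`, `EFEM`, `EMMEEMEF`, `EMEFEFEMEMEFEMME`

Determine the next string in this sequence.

φ(EMEFEFEMEMEFEMME) expands symbol-by-symbol to EM EF EM ME EM ME EM EF EM EF EM ME EM EF EF EM; joining the 16 pieces gives the next term.

EMEFEMMEEMMEEMEFEMEFEMMEEMEFEFEM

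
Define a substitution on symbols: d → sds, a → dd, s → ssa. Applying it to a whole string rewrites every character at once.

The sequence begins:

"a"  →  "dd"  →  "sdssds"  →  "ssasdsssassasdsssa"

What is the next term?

Rewriting the 18 symbols of ssasdsssassasdsssa one by one yields ssa ssa dd ssa sds ssa ssa ssa dd ssa ssa dd ssa sds ssa ssa ssa dd; concatenated:

ssassaddssasdsssassassaddssassaddssasdsssassassadd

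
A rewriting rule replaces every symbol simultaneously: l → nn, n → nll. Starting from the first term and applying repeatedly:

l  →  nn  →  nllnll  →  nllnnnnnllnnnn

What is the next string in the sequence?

Rewriting the 14 symbols of nllnnnnnllnnnn one by one yields nll nn nn nll nll nll nll nll nn nn nll nll nll nll; concatenated:

nllnnnnnllnllnllnllnllnnnnnllnllnllnll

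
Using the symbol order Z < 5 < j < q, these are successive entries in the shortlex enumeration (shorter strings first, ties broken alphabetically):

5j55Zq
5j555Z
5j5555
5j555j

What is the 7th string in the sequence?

5j55j5

Stepping forward 3 times from 5j555j: 5j555j → 5j555q → 5j55jZ, then the target.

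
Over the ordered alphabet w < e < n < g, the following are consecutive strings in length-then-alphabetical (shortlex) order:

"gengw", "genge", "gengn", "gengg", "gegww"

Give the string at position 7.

Stepping forward 2 times from gegww: gegww → gegwe, then the target.

gegwn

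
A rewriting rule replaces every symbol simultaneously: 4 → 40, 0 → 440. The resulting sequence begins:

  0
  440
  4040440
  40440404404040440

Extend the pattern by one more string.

Rewriting the 17 symbols of 40440404404040440 one by one yields 40 440 40 40 440 40 440 40 40 440 40 440 40 440 40 40 440; concatenated:

40440404044040440404044040440404404040440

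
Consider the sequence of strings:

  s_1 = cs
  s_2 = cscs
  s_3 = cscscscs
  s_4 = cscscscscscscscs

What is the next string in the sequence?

Each string is two copies of the previous one concatenated.
So the next term is two copies of cscscscscscscscs.

cscscscscscscscscscscscscscscscs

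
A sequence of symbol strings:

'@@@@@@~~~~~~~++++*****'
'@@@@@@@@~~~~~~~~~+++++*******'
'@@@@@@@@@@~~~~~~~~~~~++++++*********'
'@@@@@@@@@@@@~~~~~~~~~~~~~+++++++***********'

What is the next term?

@@@@@@@@@@@@@@~~~~~~~~~~~~~~~++++++++*************

Reading off run lengths: @ runs 6, 8, 10, 12; ~ runs 7, 9, 11, 13; + runs 4, 5, 6, 7; * runs 5, 7, 9, 11 — each is linear in n, where the shown terms are n = 3, 4, 5, 6.
Setting n = 7 gives 14, 15, 8, 13 characters in each block.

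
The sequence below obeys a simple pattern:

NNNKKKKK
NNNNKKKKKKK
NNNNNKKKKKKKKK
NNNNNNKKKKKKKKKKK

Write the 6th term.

Reading off run lengths: N runs 3, 4, 5, 6; K runs 5, 7, 9, 11 — each is linear in n, where the shown terms are n = 2, 3, 4, 5.
At n = 7 the blocks have lengths 8, 15.

NNNNNNNNKKKKKKKKKKKKKKK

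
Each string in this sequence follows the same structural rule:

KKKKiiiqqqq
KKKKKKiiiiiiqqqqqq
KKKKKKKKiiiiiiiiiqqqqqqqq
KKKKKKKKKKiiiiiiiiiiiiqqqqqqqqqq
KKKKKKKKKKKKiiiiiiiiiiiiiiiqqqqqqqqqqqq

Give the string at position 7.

Term n consists of 2n+2 K's, followed by 3n i's, followed by 2n+2 q's (n = 1, 2, …).
Setting n = 7 gives 16, 21, 16 characters in each block.

KKKKKKKKKKKKKKKKiiiiiiiiiiiiiiiiiiiiiqqqqqqqqqqqqqqqq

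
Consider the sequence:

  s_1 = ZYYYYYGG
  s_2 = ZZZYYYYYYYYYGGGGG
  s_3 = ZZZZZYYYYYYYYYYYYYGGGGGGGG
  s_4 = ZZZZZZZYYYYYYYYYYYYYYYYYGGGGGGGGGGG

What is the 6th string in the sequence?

The n-th term is 2n-1 Z's then 4n+1 Y's then 3n-1 G's (n = 1, 2, …).
For term 6, n = 6, so the run lengths are 11, 25, 17.

ZZZZZZZZZZZYYYYYYYYYYYYYYYYYYYYYYYYYGGGGGGGGGGGGGGGGG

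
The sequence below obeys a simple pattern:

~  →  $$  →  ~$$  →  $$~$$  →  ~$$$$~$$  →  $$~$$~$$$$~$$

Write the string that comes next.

~$$$$~$$$$~$$~$$$$~$$

Each term (from the third on) is the two preceding terms concatenated in order: term 3 = ~·$$ = ~$$.
The next term joins ~$$$$~$$ and $$~$$~$$$$~$$.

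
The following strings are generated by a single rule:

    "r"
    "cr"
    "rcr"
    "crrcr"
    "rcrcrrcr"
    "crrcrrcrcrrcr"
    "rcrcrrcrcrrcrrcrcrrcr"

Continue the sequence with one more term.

From term 3 onward, concatenate the second-to-last term with the last: r·cr = rcr, cr·rcr = crrcr, …
The next term joins crrcrrcrcrrcr and rcrcrrcrcrrcrrcrcrrcr.

crrcrrcrcrrcrrcrcrrcrcrrcrrcrcrrcr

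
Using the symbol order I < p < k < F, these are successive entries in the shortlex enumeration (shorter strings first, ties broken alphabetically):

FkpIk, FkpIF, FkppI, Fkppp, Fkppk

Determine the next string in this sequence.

FkppF

Find the rightmost character of Fkppk below F, bump it to the next letter, and reset everything to its right to I.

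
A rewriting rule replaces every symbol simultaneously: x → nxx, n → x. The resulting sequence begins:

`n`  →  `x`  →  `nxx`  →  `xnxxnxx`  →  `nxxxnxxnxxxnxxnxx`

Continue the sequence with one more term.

φ(nxxxnxxnxxxnxxnxx) expands symbol-by-symbol to x nxx nxx nxx x nxx nxx x nxx nxx nxx x nxx nxx x nxx nxx; joining the 17 pieces gives the next term.

xnxxnxxnxxxnxxnxxxnxxnxxnxxxnxxnxxxnxxnxx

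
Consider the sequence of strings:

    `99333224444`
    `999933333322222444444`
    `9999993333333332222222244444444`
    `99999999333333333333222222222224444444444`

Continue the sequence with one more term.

999999999933333333333333322222222222222444444444444

Term n consists of 2n 9's, followed by 3n 3's, followed by 3n-1 2's, followed by 2n+2 4's (n = 1, 2, …).
At n = 5 the blocks have lengths 10, 15, 14, 12.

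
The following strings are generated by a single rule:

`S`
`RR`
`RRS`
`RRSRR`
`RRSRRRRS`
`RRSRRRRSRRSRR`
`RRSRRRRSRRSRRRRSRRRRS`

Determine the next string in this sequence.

RRSRRRRSRRSRRRRSRRRRSRRSRRRRSRRSRR

This is a Fibonacci-style word recurrence s(k) = s(k−1)·s(k−2): e.g. RR·S = RRS.
So term 8 is RRSRRRRSRRSRRRRSRRRRS·RRSRRRRSRRSRR.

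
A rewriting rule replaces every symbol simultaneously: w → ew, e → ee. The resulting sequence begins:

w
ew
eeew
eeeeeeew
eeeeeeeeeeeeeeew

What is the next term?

eeeeeeeeeeeeeeeeeeeeeeeeeeeeeeew

φ(eeeeeeeeeeeeeeew) expands symbol-by-symbol to ee ee ee ee ee ee ee ee ee ee ee ee ee ee ee ew; joining the 16 pieces gives the next term.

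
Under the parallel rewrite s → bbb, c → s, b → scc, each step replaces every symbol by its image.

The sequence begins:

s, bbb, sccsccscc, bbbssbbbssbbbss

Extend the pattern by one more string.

Rewriting the 15 symbols of bbbssbbbssbbbss one by one yields scc scc scc bbb bbb scc scc scc bbb bbb scc scc scc bbb bbb; concatenated:

sccsccsccbbbbbbsccsccsccbbbbbbsccsccsccbbbbbb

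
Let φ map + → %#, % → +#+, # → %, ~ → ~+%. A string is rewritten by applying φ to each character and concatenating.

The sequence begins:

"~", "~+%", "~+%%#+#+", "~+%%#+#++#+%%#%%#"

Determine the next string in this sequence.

~+%%#+#++#+%%#%%#%#%%#+#++#+%+#++#+%

Replace each of the 17 characters of ~+%%#+#++#+%%#%%# in place — ~+% %# +#+ +#+ % %# % %# %# % %# +#+ +#+ % +#+ +#+ % — and concatenate.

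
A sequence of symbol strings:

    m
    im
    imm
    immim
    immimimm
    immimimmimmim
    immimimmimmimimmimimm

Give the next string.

This is a Fibonacci-style word recurrence s(k) = s(k−1)·s(k−2): e.g. im·m = imm.
The next term joins immimimmimmimimmimimm and immimimmimmim.

immimimmimmimimmimimmimmimimmimmim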